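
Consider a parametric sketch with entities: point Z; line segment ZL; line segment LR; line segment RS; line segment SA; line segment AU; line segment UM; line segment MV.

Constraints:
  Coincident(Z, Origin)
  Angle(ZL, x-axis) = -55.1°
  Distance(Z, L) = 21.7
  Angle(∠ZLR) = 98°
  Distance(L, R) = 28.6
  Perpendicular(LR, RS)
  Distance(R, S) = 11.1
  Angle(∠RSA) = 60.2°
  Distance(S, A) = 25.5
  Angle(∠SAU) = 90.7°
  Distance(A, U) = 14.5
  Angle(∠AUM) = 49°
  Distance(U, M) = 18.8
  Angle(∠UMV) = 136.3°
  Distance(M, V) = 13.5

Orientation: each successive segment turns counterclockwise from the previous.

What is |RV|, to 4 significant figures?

21.18

∠AUM = 49.0° gives UM at 97.00° from the x-axis; with |UM| = 18.8, M = (28.63, -5.720). ∠UMV = 136.3° gives MV at 140.7° from the x-axis; with |MV| = 13.5, V = (18.18, 2.830). Then |RV| = |V − R| = 21.18.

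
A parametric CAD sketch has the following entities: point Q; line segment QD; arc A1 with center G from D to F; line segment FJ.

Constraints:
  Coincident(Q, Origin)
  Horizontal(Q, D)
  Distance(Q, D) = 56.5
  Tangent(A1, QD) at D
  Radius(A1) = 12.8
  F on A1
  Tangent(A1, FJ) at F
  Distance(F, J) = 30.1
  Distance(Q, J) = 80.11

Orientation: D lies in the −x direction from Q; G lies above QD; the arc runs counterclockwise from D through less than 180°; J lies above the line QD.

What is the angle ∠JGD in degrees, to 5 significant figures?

161.06°

Checks: |GF| = 12.80 ✓; ∠(GF, FJ) = 90.00° ✓; |FJ| = 30.10 ✓; |QJ| = 80.11 ✓.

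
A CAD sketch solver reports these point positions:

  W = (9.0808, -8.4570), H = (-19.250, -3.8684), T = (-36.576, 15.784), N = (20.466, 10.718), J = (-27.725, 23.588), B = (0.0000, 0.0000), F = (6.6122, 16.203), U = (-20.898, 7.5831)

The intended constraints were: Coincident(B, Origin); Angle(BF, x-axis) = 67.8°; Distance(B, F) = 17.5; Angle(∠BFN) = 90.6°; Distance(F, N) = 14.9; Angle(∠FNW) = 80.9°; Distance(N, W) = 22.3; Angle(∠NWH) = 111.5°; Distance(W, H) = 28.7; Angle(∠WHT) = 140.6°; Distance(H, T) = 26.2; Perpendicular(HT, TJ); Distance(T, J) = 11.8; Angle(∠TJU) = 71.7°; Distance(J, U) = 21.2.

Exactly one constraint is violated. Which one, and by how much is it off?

Distance(J, U) = 21.2 — off by 3.80.

B = (0.00, 0.00) ✓; BF at 67.80° ✓; |BF| = 17.50 ✓; ∠BFN = 90.60° ✓; |FN| = 14.90 ✓; ∠FNW = 80.90° ✓; |NW| = 22.30 ✓; ∠NWH = 111.5° ✓; |WH| = 28.70 ✓; ∠WHT = 140.6° ✓; |HT| = 26.20 ✓; ∠(HT, TJ) = 90.00° ✓; |TJ| = 11.80 ✓; ∠TJU = 71.70° ✓; |JU| = 17.40 ✗.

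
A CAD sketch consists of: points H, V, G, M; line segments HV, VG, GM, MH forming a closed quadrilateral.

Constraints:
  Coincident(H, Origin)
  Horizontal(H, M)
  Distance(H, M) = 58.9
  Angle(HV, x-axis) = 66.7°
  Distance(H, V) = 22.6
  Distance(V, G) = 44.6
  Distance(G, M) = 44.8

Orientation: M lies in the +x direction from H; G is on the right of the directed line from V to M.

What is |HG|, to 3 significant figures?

30.1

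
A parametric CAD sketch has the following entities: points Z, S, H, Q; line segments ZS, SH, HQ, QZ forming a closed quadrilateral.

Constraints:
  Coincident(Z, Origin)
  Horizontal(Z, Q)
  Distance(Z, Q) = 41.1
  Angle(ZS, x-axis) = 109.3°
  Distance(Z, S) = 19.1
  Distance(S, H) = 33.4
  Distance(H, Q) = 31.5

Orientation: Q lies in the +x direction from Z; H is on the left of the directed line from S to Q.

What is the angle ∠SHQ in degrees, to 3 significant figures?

103°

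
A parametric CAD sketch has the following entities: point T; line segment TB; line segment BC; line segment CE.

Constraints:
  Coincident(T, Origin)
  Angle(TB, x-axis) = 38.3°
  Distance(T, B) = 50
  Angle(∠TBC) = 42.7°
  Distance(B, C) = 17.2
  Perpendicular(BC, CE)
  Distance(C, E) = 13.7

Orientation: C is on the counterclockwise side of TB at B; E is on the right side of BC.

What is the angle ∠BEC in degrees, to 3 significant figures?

51.5°

T is at the origin; TB runs at 38.3° with length 50.0, so B = 50.0·(cos 38.3°, sin 38.3°) = (39.2, 31.0). ∠TBC = 42.7°, so BC runs at 38.3° + (180° − 42.7°) = 176° from the x-axis; with |BC| = 17.2, C = B + 17.2·(cos 176°, sin 176°) = (22.1, 32.3). BC is perpendicular to CE; with |CE| = 13.7 on the right of BC, E = C + 13.7·(0.0767, 0.997) = (23.1, 46.0). Then cos ∠BEC = EB·EC / (|EB||EC|), giving 51.5°.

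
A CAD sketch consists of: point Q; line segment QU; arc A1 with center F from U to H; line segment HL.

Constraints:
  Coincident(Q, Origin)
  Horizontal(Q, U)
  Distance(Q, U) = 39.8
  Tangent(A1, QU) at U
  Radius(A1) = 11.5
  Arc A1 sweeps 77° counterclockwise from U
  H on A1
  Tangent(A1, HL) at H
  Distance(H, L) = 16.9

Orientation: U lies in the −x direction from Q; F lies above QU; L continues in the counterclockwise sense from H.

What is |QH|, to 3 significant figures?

30.0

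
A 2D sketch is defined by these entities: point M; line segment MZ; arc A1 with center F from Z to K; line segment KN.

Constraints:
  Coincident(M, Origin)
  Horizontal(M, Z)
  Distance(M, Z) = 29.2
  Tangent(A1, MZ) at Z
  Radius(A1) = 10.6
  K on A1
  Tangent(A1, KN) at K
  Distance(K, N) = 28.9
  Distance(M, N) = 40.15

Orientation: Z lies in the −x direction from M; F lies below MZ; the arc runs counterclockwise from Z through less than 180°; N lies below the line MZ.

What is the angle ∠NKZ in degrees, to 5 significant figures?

110.43°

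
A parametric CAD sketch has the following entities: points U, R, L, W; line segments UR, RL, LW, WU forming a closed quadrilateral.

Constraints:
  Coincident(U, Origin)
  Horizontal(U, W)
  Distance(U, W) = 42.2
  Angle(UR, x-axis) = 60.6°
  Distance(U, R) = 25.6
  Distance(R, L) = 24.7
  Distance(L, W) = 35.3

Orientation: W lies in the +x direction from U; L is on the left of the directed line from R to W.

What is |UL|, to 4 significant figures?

48.43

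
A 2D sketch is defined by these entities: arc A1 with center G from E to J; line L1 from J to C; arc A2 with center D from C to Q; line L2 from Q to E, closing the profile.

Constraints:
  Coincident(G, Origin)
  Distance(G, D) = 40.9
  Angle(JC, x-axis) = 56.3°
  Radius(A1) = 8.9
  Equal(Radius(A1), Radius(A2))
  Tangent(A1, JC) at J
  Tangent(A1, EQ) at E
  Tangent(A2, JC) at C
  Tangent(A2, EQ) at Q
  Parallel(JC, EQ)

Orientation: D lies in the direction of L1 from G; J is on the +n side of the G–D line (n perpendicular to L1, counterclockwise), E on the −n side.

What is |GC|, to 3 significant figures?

41.9

Tangency of A1 to both parallel lines with radius 8.9 puts J and E at G ± 8.9·n: J = (-7.40, 4.94), E = (7.40, -4.94). Equal radii place C and Q the same way about D: C = D + 8.9·n = (15.3, 39.0), Q = D − 8.9·n = (30.1, 29.1). Then |GC| = |C − G| = 41.9.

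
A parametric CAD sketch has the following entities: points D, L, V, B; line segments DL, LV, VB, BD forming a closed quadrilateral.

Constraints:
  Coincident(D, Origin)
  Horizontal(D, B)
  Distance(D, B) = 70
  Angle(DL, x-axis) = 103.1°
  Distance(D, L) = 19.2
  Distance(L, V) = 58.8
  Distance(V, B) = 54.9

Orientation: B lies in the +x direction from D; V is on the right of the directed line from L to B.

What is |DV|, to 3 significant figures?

40.9

D is at the origin; D and B share the same y with |DB| = 70.0 and B in +x, so B = (70.0, 0). DL runs at 103.1° with |DL| = 19.2, so L = (-4.35, 18.7). V is determined by |LV| = 58.8 and |VB| = 54.9 together: it lies at the intersection of circle(L, 58.8) and circle(B, 54.9). With |LB| = 76.7, the foot of the radical line on LB is 41.2 from L and the perpendicular offset is √(58.8² − 41.2²) = 41.9. Taking the right-of-LB solution: V = (25.4, -32.0).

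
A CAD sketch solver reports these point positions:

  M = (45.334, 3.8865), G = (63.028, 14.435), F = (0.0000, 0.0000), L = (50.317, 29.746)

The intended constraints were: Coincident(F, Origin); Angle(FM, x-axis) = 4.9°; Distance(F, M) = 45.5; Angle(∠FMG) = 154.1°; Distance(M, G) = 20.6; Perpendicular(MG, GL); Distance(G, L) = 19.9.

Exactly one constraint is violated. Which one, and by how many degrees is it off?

Perpendicular(MG, GL) — off by 8.90°.

F = (0.00, 0.00) ✓; FM at 4.900° ✓; |FM| = 45.50 ✓; ∠FMG = 154.1° ✓; |MG| = 20.60 ✓; ∠(MG, GL) = 98.90° ✗; |GL| = 19.90 ✓.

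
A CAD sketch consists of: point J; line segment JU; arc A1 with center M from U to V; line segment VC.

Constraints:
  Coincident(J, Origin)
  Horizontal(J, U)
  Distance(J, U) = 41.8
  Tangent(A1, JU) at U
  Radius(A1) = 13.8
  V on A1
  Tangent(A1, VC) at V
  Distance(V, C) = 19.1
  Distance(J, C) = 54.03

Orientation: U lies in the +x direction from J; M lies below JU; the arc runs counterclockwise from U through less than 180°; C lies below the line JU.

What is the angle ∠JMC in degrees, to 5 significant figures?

101.86°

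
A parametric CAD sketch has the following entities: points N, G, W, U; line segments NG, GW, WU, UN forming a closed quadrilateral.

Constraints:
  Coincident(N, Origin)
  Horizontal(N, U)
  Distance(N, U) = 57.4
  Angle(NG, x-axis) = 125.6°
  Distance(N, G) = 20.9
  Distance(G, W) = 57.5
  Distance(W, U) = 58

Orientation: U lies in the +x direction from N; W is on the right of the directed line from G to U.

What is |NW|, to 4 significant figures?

37.23

N is at the origin; NU is horizontal with |NU| = 57.4 and U in +x, so U = (57.4, 0). NG runs at 125.6° with |NG| = 20.9, so G = (-12.17, 16.99). W is determined by |GW| = 57.5 and |WU| = 58.0 together: it lies at the intersection of circle(G, 57.5) and circle(U, 58.0). With |GU| = 71.61, the foot of the radical line on GU is 35.40 from G and the perpendicular offset is √(57.5² − 35.40²) = 45.31. Taking the right-of-GU solution: W = (11.47, -35.42).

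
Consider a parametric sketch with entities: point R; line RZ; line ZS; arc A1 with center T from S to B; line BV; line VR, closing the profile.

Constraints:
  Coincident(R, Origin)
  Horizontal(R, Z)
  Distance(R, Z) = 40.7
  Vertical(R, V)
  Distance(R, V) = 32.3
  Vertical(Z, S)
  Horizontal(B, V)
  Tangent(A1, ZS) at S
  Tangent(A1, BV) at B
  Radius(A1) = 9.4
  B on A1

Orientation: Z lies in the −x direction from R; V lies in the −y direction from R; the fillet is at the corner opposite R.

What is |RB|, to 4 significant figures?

44.98

R is at the origin; RZ is horizontal with |RZ| = 40.7 and Z on the −x side, so Z = (-40.70, 0.000). R and V share the same x with |RV| = 32.3 and V on the −y side, so V = (0.000, -32.30). The virtual corner opposite R is at (-40.70, -32.30). Since A1 is tangent to ZS there, TS ⟂ ZS and A1 meets BV tangentially, so TB is at right angles to BV, with radius 9.4, so the center T sits 9.4 in from both sides at T = (-31.30, -22.90). That places the tangent points at S = (-40.70, -22.90) on ZS and B = (-31.30, -32.30) on BV. Then |RB| = |B − R| = 44.98.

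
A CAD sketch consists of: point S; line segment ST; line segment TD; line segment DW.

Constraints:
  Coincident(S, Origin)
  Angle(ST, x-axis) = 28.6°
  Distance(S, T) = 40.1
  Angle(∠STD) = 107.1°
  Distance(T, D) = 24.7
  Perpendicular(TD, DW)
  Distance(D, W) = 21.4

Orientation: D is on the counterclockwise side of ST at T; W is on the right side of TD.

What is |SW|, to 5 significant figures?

69.992

S is at the origin; ST runs at 28.6° with length 40.1, so T = 40.1·(cos 28.6°, sin 28.6°) = (35.207, 19.196). ∠STD = 107.1°, so TD runs at 28.6° + (180° − 107.1°) = 101.50° from the x-axis; with |TD| = 24.7, D = T + 24.7·(cos 101.50°, sin 101.50°) = (30.283, 43.400). The perpendicularity gives DW at right angles to TD; with |DW| = 21.4 on the right of TD, W = D + 21.4·(0.97992, 0.19937) = (51.253, 47.666). Then |SW| = |W − S| = 69.992.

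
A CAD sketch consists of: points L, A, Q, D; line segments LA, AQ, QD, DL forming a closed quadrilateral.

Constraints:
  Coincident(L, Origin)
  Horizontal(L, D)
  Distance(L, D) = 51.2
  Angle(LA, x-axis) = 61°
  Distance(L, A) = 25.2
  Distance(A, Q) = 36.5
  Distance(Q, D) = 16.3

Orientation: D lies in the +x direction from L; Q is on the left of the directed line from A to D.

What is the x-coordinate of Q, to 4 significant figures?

48.22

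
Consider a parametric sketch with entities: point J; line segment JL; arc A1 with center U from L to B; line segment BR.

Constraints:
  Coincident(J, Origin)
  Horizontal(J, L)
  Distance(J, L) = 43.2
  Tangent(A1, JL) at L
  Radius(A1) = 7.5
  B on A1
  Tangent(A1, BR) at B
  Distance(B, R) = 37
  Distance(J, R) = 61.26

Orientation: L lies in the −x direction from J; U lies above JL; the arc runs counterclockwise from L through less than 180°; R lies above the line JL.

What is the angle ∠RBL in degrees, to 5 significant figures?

130.68°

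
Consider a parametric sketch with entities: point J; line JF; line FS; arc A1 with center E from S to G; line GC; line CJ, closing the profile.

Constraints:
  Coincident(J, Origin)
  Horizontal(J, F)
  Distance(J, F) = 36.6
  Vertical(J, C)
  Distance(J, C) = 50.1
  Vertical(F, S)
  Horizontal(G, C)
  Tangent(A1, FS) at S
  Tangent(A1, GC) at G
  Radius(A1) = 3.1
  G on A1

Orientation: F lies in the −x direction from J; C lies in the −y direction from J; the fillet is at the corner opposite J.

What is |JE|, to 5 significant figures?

57.717

J is at the origin; J and F share the same y with |JF| = 36.6 and F on the −x side, so F = (-36.600, 0.0000). J and C share the same x with |JC| = 50.1 and C on the −y side, so C = (0.0000, -50.100). The virtual corner opposite J is at (-36.600, -50.100). The tangent condition forces ES to be normal to FS and A1 meets GC tangentially, so EG is at right angles to GC, with radius 3.1, so the center E sits 3.1 in from both sides at E = (-33.500, -47.000). Then |JE| = |E − J| = 57.717.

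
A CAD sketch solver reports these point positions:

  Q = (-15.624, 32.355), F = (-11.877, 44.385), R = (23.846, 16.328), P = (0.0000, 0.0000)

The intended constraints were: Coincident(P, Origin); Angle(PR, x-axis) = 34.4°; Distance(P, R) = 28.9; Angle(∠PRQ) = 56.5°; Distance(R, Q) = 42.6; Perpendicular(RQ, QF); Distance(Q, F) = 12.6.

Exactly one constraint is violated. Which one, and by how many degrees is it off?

Perpendicular(RQ, QF) — off by 4.80°.

P = (0.00, 0.00) ✓; PR at 34.40° ✓; |PR| = 28.90 ✓; ∠PRQ = 56.50° ✓; |RQ| = 42.60 ✓; ∠(RQ, QF) = 85.20° ✗; |QF| = 12.60 ✓.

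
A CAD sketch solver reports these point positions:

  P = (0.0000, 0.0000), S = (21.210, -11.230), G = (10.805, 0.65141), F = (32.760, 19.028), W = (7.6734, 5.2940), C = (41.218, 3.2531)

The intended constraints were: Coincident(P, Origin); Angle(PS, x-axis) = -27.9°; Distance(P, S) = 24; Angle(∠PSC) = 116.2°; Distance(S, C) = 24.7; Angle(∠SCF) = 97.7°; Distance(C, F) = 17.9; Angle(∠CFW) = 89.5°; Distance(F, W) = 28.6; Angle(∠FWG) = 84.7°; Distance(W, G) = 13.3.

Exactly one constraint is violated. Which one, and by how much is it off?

Distance(W, G) = 13.3 — off by 7.70.

P = (0.00, 0.00) ✓; PS at -27.90° ✓; |PS| = 24.00 ✓; ∠PSC = 116.2° ✓; |SC| = 24.70 ✓; ∠SCF = 97.70° ✓; |CF| = 17.90 ✓; ∠CFW = 89.50° ✓; |FW| = 28.60 ✓; ∠FWG = 84.70° ✓; |WG| = 5.600 ✗.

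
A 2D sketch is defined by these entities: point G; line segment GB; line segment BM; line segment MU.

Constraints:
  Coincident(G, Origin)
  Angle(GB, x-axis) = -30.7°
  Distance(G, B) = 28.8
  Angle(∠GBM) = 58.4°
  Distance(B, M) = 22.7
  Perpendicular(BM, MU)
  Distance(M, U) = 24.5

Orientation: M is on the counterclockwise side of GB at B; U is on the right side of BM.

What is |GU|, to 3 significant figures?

49.6

G is at the origin; GB runs at -30.7° with length 28.8, so B = 28.8·(cos -30.7°, sin -30.7°) = (24.8, -14.7). ∠GBM = 58.4°, so BM runs at -30.7° + (180° − 58.4°) = 90.9° from the x-axis; with |BM| = 22.7, M = B + 22.7·(cos 90.9°, sin 90.9°) = (24.4, 7.99). The perpendicularity gives MU at right angles to BM; with |MU| = 24.5 on the right of BM, U = M + 24.5·(1.00, 0.0157) = (48.9, 8.38). Then |GU| = |U − G| = 49.6.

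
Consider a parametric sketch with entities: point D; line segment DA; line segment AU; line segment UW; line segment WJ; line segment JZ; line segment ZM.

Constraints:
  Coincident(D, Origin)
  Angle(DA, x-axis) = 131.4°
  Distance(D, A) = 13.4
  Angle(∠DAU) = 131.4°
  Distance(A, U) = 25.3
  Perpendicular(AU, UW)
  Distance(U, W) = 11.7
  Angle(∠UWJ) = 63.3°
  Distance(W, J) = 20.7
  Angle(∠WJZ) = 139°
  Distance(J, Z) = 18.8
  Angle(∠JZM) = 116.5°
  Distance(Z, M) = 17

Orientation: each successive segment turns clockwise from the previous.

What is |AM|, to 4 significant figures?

29.84

D is at the origin; DA runs at 131.4° with length 13.4, so A = (-8.862, 10.05). ∠DAU = 131.4° gives AU at 82.80° from the x-axis; with |AU| = 25.3, U = (-5.691, 35.15). AU is perpendicular to UW, so UW runs at -7.200°; with |UW| = 11.7, W = (5.917, 33.69). ∠UWJ = 63.3° gives WJ at -123.9° from the x-axis; with |WJ| = 20.7, J = (-5.628, 16.50). ∠WJZ = 139.0° gives JZ at -164.9° from the x-axis; with |JZ| = 18.8, Z = (-23.78, 11.61). ∠JZM = 116.5° gives ZM at 131.6° from the x-axis; with |ZM| = 17.0, M = (-35.07, 24.32). Then |AM| = |M − A| = 29.84.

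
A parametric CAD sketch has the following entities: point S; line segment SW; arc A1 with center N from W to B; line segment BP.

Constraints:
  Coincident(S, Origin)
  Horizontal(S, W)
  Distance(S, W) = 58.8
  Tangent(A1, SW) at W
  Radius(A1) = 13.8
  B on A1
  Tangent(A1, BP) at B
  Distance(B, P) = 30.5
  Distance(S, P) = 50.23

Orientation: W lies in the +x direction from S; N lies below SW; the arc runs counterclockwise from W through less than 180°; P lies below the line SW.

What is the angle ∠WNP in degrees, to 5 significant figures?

133.06°

S is at the origin; SW is horizontal with |SW| = 58.8 and W on the +x side, so W = (58.800, 0.0000). Since A1 is tangent to SW there, NW ⟂ SW, so N = W + (0, -13.8) = (58.800, -13.800). Since NB ⟂ BP (tangency), |NP| = √(13.8² + 30.5²) = 33.477 regardless of where B sits on A1. So P lies on both circle(S, 50.23) and circle(N, 33.477); the below-SW intersection is P = (34.341, -36.657). B is the foot of the tangent from P: B = (46.059, -8.4980).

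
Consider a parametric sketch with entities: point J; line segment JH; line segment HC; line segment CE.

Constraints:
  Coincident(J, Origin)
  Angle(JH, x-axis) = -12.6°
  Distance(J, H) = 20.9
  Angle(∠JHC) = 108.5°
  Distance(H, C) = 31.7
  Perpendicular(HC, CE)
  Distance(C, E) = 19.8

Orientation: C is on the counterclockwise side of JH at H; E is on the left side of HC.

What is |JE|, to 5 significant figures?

38.332

J is at the origin; JH runs at -12.6° with length 20.9, so H = 20.9·(cos -12.6°, sin -12.6°) = (20.397, -4.5592). ∠JHC = 108.5°, so HC runs at -12.6° + (180° − 108.5°) = 58.900° from the x-axis; with |HC| = 31.7, C = H + 31.7·(cos 58.900°, sin 58.900°) = (36.771, 22.584). HC is perpendicular to CE; with |CE| = 19.8 on the left of HC, E = C + 19.8·(-0.85627, 0.51653) = (19.817, 32.812). Then |JE| = |E − J| = 38.332.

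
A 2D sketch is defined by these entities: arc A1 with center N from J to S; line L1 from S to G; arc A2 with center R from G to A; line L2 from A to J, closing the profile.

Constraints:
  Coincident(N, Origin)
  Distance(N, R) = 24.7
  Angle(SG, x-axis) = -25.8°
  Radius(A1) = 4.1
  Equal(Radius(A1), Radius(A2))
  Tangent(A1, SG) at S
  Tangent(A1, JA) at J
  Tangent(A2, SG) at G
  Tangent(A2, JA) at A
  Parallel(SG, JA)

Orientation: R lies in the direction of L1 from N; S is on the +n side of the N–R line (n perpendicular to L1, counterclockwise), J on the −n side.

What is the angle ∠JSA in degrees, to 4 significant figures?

71.63°

The slot axis is L1's direction at -25.8°, so u = (cos -25.8°, sin -25.8°) = (0.9003, -0.4352) and n = (−sin -25.8°, cos -25.8°) = (0.4352, 0.9003). N is at the origin and R lies 24.7 along u from N, so R = 24.7·u = (22.24, -10.75). Tangency of A1 to both parallel lines with radius 4.1 puts S and J at N ± 4.1·n: S = (1.784, 3.691), J = (-1.784, -3.691). Equal radii place G and A the same way about R: G = R + 4.1·n = (24.02, -7.059), A = R − 4.1·n = (20.45, -14.44). Then cos ∠JSA = SJ·SA / (|SJ||SA|), giving 71.63°.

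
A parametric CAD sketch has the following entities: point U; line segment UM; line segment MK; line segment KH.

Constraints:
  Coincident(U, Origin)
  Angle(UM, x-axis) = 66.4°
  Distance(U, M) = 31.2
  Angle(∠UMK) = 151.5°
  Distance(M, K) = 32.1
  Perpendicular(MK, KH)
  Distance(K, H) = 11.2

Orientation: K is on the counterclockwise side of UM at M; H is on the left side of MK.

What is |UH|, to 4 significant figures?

59.63

U is at the origin; UM runs at 66.4° with length 31.2, so M = 31.2·(cos 66.4°, sin 66.4°) = (12.49, 28.59). ∠UMK = 151.5°, so MK runs at 66.4° + (180° − 151.5°) = 94.90° from the x-axis; with |MK| = 32.1, K = M + 32.1·(cos 94.90°, sin 94.90°) = (9.749, 60.57). MK is perpendicular to KH; with |KH| = 11.2 on the left of MK, H = K + 11.2·(-0.9963, -0.08542) = (-1.410, 59.62). Then |UH| = |H − U| = 59.63.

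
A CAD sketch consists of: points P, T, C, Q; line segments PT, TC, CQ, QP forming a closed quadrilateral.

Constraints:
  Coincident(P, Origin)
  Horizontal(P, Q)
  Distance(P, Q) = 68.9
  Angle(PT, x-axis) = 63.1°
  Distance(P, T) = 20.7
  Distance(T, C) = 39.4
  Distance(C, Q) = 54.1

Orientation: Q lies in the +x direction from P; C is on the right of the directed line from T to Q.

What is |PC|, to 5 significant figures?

27.183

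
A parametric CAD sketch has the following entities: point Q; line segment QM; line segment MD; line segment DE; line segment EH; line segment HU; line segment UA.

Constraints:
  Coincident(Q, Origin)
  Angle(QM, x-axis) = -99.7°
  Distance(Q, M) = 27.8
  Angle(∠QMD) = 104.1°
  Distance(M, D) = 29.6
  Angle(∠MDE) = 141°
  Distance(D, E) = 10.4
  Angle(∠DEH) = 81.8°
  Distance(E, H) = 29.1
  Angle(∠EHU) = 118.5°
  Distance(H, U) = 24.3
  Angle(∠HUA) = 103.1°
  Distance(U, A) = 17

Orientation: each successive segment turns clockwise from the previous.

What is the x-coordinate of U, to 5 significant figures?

0.56144

∠DEH = 81.8° gives EH at 47.200° from the x-axis; with |EH| = 29.1, H = (-22.986, -2.4163). ∠EHU = 118.5° gives HU at -14.300° from the x-axis; with |HU| = 24.3, U = (0.56144, -8.4184). So U.x = 0.56144.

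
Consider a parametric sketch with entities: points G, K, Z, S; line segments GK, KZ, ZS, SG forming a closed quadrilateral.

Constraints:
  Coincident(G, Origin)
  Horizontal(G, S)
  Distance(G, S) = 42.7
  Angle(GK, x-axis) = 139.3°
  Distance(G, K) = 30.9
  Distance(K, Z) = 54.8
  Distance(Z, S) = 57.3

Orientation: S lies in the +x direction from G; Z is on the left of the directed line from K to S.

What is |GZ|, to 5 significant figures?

56.701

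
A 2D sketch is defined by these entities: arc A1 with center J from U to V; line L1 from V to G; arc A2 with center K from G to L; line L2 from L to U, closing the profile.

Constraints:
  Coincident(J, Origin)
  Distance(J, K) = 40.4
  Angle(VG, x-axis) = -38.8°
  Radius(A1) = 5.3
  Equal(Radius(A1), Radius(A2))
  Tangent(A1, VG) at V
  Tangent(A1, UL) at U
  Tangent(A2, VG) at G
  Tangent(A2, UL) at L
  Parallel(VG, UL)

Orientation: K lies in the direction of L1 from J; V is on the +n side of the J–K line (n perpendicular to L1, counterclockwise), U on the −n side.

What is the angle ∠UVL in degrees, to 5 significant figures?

75.298°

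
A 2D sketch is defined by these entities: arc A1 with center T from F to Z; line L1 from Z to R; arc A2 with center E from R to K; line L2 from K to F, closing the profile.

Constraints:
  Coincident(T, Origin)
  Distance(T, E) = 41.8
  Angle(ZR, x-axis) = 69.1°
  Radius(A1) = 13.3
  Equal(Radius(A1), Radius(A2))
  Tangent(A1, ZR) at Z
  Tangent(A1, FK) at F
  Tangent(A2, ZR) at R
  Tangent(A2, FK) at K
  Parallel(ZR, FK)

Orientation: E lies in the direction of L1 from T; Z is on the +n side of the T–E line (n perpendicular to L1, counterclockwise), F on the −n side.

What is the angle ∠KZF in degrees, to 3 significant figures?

57.5°

The slot axis is L1's direction at 69.1°, so u = (cos 69.1°, sin 69.1°) = (0.357, 0.934) and n = (−sin 69.1°, cos 69.1°) = (-0.934, 0.357). T is at the origin and E lies 41.8 along u from T, so E = 41.8·u = (14.9, 39.0). Tangency of A1 to both parallel lines with radius 13.3 puts Z and F at T ± 13.3·n: Z = (-12.4, 4.74), F = (12.4, -4.74). Equal radii place R and K the same way about E: R = E + 13.3·n = (2.49, 43.8), K = E − 13.3·n = (27.3, 34.3). Then cos ∠KZF = ZK·ZF / (|ZK||ZF|), giving 57.5°.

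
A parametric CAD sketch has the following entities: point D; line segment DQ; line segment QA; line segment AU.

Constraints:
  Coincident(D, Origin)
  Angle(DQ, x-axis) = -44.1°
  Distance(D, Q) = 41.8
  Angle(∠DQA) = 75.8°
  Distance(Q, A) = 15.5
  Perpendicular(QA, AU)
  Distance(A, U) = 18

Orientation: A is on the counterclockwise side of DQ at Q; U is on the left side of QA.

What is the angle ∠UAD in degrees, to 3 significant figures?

7.38°

D is at the origin; DQ runs at -44.1° with length 41.8, so Q = 41.8·(cos -44.1°, sin -44.1°) = (30.0, -29.1). ∠DQA = 75.8°, so QA runs at -44.1° + (180° − 75.8°) = 60.1° from the x-axis; with |QA| = 15.5, A = Q + 15.5·(cos 60.1°, sin 60.1°) = (37.7, -15.7). The perpendicularity gives AU at right angles to QA; with |AU| = 18.0 on the left of QA, U = A + 18.0·(-0.867, 0.498) = (22.1, -6.68). Then cos ∠UAD = AU·AD / (|AU||AD|), giving 7.38°.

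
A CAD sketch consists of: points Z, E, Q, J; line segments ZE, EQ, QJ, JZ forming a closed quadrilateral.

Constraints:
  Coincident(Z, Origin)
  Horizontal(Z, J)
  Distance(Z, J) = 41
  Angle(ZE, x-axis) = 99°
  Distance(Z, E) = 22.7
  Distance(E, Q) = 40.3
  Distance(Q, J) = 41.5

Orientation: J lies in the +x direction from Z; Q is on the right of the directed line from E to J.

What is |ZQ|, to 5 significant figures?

17.604

Z is at the origin; Z and J share the same y with |ZJ| = 41.0 and J in +x, so J = (41.0, 0). ZE runs at 99.0° with |ZE| = 22.7, so E = (-3.5511, 22.421). Q is determined by |EQ| = 40.3 and |QJ| = 41.5 together: it lies at the intersection of circle(E, 40.3) and circle(J, 41.5). With |EJ| = 49.875, the foot of the radical line on EJ is 23.953 from E and the perpendicular offset is √(40.3² − 23.953²) = 32.409. Taking the right-of-EJ solution: Q = (3.2764, -17.297).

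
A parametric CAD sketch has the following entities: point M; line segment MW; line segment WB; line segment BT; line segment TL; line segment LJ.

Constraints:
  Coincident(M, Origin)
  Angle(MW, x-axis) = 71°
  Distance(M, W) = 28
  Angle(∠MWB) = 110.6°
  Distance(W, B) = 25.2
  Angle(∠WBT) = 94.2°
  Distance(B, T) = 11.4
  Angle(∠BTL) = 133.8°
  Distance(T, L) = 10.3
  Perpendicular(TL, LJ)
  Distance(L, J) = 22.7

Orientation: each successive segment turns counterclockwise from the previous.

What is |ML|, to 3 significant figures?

29.9

M is at the origin; MW runs at 71.0° with length 28.0, so W = (9.12, 26.5). ∠MWB = 110.6° gives WB at 140° from the x-axis; with |WB| = 25.2, B = (-10.3, 42.5). ∠WBT = 94.2° gives BT at -134° from the x-axis; with |BT| = 11.4, T = (-18.2, 34.3). ∠BTL = 133.8° gives TL at -87.6° from the x-axis; with |TL| = 10.3, L = (-17.8, 24.0). Then |ML| = |L − M| = 29.9.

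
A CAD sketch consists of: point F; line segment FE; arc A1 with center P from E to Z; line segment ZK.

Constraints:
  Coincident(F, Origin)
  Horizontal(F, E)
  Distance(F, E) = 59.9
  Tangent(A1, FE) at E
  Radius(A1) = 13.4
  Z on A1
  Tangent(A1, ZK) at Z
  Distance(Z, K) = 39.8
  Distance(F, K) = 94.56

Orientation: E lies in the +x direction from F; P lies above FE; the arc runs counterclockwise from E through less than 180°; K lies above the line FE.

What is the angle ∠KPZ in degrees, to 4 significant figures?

71.39°

Checks: |PZ| = 13.40 ✓; ∠(PZ, ZK) = 90.00° ✓; |ZK| = 39.80 ✓; |FK| = 94.56 ✓.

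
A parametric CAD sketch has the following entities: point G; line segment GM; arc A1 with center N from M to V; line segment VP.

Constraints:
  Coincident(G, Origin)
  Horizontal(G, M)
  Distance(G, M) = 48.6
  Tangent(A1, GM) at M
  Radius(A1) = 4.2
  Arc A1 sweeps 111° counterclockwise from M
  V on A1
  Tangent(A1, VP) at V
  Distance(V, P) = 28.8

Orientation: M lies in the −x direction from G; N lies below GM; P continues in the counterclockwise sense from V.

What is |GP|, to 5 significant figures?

53.321

G is at the origin; G and M share the same y with |GM| = 48.6 and M on the −x side, so M = (-48.600, 0.0000). Since A1 is tangent to GM there, NM ⟂ GM, so N = M + (0, -4.2) = (-48.600, -4.2000). On A1, M sits at bearing 90° from N; a 111° counterclockwise sweep puts V at bearing 201°, so V = N + 4.2·(cos 201°, sin 201°) = (-52.521, -5.7051). The tangent condition forces NV to be normal to VP, so VP runs along (−sin 201°, cos 201°); with |VP| = 28.8, P = (-42.200, -32.592). Then |GP| = |P − G| = 53.321.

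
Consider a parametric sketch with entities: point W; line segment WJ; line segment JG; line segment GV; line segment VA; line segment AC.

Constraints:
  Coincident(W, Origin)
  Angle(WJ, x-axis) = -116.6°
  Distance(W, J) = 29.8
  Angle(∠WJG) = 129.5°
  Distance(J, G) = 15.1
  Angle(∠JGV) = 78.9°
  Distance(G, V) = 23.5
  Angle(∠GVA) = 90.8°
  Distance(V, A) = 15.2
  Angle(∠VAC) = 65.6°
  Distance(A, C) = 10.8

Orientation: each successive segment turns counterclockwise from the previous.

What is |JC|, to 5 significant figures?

11.599

W is at the origin; WJ runs at -116.6° with length 29.8, so J = (-13.343, -26.646). ∠WJG = 129.5° gives JG at -66.100° from the x-axis; with |JG| = 15.1, G = (-7.2256, -40.451). ∠JGV = 78.9° gives GV at 35.000° from the x-axis; with |GV| = 23.5, V = (12.024, -26.972). ∠GVA = 90.8° gives VA at 124.20° from the x-axis; with |VA| = 15.2, A = (3.4808, -14.400). ∠VAC = 65.6° gives AC at -121.40° from the x-axis; with |AC| = 10.8, C = (-2.1461, -23.619). Then |JC| = |C − J| = 11.599.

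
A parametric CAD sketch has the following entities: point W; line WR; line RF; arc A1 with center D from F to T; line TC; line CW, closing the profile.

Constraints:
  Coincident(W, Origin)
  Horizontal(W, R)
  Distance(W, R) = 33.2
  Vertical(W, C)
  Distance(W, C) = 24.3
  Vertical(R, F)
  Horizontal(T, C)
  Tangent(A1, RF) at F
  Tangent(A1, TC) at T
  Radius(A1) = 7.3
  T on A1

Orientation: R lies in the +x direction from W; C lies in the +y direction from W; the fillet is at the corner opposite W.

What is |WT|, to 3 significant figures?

35.5

W is at the origin; W and R share the same y with |WR| = 33.2 and R on the +x side, so R = (33.2, 0.00). WC is vertical with |WC| = 24.3 and C on the +y side, so C = (0.00, 24.3). The virtual corner opposite W is at (33.2, 24.3). The tangent condition forces DF to be normal to RF and tangency of A1 to TC means the radius DT is perpendicular to TC, with radius 7.3, so the center D sits 7.3 in from both sides at D = (25.9, 17.0). That places the tangent points at F = (33.2, 17.0) on RF and T = (25.9, 24.3) on TC. Then |WT| = |T − W| = 35.5.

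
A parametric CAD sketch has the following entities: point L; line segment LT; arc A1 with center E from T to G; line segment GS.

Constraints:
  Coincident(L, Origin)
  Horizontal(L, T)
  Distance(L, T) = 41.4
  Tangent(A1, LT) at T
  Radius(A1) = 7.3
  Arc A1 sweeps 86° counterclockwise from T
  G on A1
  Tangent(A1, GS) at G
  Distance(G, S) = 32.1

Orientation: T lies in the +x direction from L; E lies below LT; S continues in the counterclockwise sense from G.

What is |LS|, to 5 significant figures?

50.226

L is at the origin; LT is horizontal with |LT| = 41.4 and T on the +x side, so T = (41.400, 0.0000). The tangent condition forces ET to be normal to LT, so E = T + (0, -7.3) = (41.400, -7.3000). On A1, T sits at bearing 90° from E; an 86° counterclockwise sweep puts G at bearing 176°, so G = E + 7.3·(cos 176°, sin 176°) = (34.118, -6.7908). Tangency of A1 to GS means the radius EG is perpendicular to GS, so GS runs along (−sin 176°, cos 176°); with |GS| = 32.1, S = (31.879, -38.813). Then |LS| = |S − L| = 50.226.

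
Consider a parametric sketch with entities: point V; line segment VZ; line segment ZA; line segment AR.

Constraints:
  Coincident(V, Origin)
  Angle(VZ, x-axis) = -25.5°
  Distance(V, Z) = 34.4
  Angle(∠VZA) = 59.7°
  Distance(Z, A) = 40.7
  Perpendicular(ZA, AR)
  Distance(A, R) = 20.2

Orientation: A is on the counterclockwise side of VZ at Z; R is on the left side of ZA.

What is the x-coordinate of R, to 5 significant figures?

7.5141

V is at the origin; VZ runs at -25.5° with length 34.4, so Z = 34.4·(cos -25.5°, sin -25.5°) = (31.049, -14.810). ∠VZA = 59.7°, so ZA runs at -25.5° + (180° − 59.7°) = 94.800° from the x-axis; with |ZA| = 40.7, A = Z + 40.7·(cos 94.800°, sin 94.800°) = (27.643, 25.748). The perpendicularity gives AR at right angles to ZA; with |AR| = 20.2 on the left of ZA, R = A + 20.2·(-0.99649, -0.083678) = (7.5141, 24.057). So R.x = 7.5141.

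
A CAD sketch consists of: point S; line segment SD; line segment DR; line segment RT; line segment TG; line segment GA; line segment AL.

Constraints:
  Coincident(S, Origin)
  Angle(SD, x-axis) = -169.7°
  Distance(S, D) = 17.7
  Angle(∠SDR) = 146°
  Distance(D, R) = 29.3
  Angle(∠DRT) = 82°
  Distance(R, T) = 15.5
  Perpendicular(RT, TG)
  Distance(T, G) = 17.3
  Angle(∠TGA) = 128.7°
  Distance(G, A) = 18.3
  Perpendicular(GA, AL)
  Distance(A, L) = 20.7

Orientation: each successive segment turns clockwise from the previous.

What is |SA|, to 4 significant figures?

19.91

S is at the origin; SD runs at -169.7° with length 17.7, so D = (-17.41, -3.165). ∠SDR = 146.0° gives DR at 156.3° from the x-axis; with |DR| = 29.3, R = (-44.24, 8.612). ∠DRT = 82.0° gives RT at 58.30° from the x-axis; with |RT| = 15.5, T = (-36.10, 21.80). RT is perpendicular to TG, so TG runs at -31.70°; with |TG| = 17.3, G = (-21.38, 12.71). ∠TGA = 128.7° gives GA at -83.00° from the x-axis; with |GA| = 18.3, A = (-19.15, -5.454). Then |SA| = |A − S| = 19.91.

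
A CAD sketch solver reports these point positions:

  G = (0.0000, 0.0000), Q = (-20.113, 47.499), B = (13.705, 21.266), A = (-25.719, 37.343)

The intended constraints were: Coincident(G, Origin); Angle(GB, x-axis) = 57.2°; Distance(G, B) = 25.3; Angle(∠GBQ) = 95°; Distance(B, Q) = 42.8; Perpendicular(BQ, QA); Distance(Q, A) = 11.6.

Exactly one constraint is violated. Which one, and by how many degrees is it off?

Perpendicular(BQ, QA) — off by 8.90°.

G = (0.00, 0.00) ✓; GB at 57.20° ✓; |GB| = 25.30 ✓; ∠GBQ = 95.00° ✓; |BQ| = 42.80 ✓; ∠(BQ, QA) = 98.90° ✗; |QA| = 11.60 ✓.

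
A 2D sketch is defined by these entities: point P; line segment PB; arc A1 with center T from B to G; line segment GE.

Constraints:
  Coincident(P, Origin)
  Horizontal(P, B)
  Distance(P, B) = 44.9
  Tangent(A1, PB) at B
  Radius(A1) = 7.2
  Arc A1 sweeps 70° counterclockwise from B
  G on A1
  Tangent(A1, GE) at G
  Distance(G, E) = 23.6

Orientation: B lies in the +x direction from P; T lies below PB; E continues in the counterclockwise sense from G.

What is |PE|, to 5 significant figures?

40.350

P is at the origin; PB is horizontal with |PB| = 44.9 and B on the +x side, so B = (44.900, 0.0000). A1 meets PB tangentially, so TB is at right angles to PB, so T = B + (0, -7.2) = (44.900, -7.2000). On A1, B sits at bearing 90° from T; a 70° counterclockwise sweep puts G at bearing 160°, so G = T + 7.2·(cos 160°, sin 160°) = (38.134, -4.7375). A1 meets GE tangentially, so TG is at right angles to GE, so GE runs along (−sin 160°, cos 160°); with |GE| = 23.6, E = (30.063, -26.914). Then |PE| = |E − P| = 40.350.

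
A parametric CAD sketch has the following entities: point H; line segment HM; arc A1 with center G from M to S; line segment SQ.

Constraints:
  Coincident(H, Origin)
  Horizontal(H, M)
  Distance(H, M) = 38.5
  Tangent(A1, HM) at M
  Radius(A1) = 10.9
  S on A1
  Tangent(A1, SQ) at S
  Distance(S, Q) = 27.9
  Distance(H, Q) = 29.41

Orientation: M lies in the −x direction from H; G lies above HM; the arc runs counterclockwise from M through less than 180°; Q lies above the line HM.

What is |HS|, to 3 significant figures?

30.1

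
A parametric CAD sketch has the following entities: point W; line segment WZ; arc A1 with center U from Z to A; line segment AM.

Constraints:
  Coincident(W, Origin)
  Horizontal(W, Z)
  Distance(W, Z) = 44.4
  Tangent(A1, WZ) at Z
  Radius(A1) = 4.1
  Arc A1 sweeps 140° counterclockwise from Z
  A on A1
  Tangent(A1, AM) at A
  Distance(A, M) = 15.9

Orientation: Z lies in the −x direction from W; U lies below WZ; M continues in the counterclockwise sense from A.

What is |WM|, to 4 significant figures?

38.98

On A1, Z sits at bearing 90° from U; a 140° counterclockwise sweep puts A at bearing 230°, so A = U + 4.1·(cos 230°, sin 230°) = (-47.04, -7.241). The tangent condition forces UA to be normal to AM, so AM runs along (−sin 230°, cos 230°); with |AM| = 15.9, M = (-34.86, -17.46). Then |WM| = |M − W| = 38.98.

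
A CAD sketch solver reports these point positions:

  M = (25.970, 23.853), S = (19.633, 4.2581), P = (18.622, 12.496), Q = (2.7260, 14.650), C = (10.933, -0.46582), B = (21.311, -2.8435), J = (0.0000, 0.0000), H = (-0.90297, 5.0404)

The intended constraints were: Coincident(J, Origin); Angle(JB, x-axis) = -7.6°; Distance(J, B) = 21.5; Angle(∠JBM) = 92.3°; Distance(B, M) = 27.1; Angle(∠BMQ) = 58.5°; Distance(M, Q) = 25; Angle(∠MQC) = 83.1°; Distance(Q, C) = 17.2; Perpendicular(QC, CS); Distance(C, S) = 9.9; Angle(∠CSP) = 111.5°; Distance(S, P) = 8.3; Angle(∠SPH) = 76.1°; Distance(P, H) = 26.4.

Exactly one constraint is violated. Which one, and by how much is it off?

Distance(P, H) = 26.4 — off by 5.50.

J = (0.00, 0.00) ✓; JB at -7.600° ✓; |JB| = 21.50 ✓; ∠JBM = 92.30° ✓; |BM| = 27.10 ✓; ∠BMQ = 58.50° ✓; |MQ| = 25.00 ✓; ∠MQC = 83.10° ✓; |QC| = 17.20 ✓; ∠(QC, CS) = 90.00° ✓; |CS| = 9.900 ✓; ∠CSP = 111.5° ✓; |SP| = 8.300 ✓; ∠SPH = 76.10° ✓; |PH| = 20.90 ✗.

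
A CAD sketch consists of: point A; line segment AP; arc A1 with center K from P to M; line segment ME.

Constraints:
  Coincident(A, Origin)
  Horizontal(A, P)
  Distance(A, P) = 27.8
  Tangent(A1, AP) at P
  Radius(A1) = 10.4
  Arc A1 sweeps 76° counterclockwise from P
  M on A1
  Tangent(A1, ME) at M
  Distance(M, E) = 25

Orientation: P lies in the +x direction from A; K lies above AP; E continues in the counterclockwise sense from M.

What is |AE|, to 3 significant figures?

54.4

A is at the origin; AP is horizontal with |AP| = 27.8 and P on the +x side, so P = (27.8, 0.00). A1 meets AP tangentially, so KP is at right angles to AP, so K = P + (0, 10.4) = (27.8, 10.4). On A1, P sits at bearing -90° from K; a 76° counterclockwise sweep puts M at bearing -14°, so M = K + 10.4·(cos -14°, sin -14°) = (37.9, 7.88). Tangency of A1 to ME means the radius KM is perpendicular to ME, so ME runs along (−sin -14°, cos -14°); with |ME| = 25.0, E = (43.9, 32.1). Then |AE| = |E − A| = 54.4.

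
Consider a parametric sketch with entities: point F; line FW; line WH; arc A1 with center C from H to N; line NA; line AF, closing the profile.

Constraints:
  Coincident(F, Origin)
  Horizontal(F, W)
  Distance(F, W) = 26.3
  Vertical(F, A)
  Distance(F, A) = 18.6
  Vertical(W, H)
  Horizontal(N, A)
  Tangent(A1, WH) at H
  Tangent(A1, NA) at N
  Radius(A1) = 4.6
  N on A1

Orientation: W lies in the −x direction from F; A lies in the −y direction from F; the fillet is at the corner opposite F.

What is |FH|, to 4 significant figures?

29.79

F is at the origin; FW is horizontal with |FW| = 26.3 and W on the −x side, so W = (-26.30, 0.000). F and A share the same x with |FA| = 18.6 and A on the −y side, so A = (0.000, -18.60). The virtual corner opposite F is at (-26.30, -18.60). Since A1 is tangent to WH there, CH ⟂ WH and the tangent condition forces CN to be normal to NA, with radius 4.6, so the center C sits 4.6 in from both sides at C = (-21.70, -14.00). That places the tangent points at H = (-26.30, -14.00) on WH and N = (-21.70, -18.60) on NA. Then |FH| = |H − F| = 29.79.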